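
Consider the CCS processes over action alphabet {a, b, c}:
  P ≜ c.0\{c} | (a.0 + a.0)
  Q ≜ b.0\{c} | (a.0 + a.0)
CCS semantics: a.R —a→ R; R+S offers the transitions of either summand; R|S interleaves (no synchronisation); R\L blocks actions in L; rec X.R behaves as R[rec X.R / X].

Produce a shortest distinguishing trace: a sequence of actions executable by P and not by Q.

c

Reachable graph of P (4 states):
  p0 = c.0\{c} | (a.0 + a.0) :: -a-> p1, -c-> p2
  p1 = c.0\{c} | 0 :: -c-> p3
  p2 = 0\{c} | (a.0 + a.0) :: -a-> p3
  p3 = 0\{c} | 0 :: stopped
Reachable graph of Q (4 states):
  q0 = b.0\{c} | (a.0 + a.0) :: -a-> q1, -b-> q2
  q1 = b.0\{c} | 0 :: -b-> q3
  q2 = 0\{c} | (a.0 + a.0) :: -a-> q3
  q3 = 0\{c} | 0 :: stopped
Trace ⟨c⟩ through P, begin at {p0}:
  step 1 (c): {p2}
  — P admits the full trace.
Trace ⟨c⟩ through Q, begin at {q0}:
  step 1 (c): ∅ (Q stuck)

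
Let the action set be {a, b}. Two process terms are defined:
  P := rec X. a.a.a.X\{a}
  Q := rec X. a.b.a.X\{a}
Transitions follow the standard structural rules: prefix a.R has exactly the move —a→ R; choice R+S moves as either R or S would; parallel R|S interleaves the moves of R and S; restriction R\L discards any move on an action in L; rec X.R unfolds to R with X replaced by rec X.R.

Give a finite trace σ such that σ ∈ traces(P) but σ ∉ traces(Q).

LTS(P): 4 reachable states
  s0 = rec X. a.a.a.X\{a} has moves —a→ s1
  s1 = a.a.(rec X. a.a.a.X\{a})\{a} has moves —a→ s2
  s2 = a.(rec X. a.a.a.X\{a})\{a} has moves —a→ s3
  s3 = (rec X. a.a.a.X\{a})\{a} has moves (no moves)
LTS(Q): 4 reachable states
  t0 = rec X. a.b.a.X\{a} has moves —a→ t1
  t1 = b.a.(rec X. a.b.a.X\{a})\{a} has moves —b→ t2
  t2 = a.(rec X. a.b.a.X\{a})\{a} has moves —a→ t3
  t3 = (rec X. a.b.a.X\{a})\{a} has moves (no moves)
Run σ = ⟨aa⟩ on P: start {s0}
  [1] a ⇒ {s1}
  [2] a ⇒ {s2}
  — P admits the full trace.
Run σ = ⟨aa⟩ on Q: start {t0}
  [1] a ⇒ {t1}
  [2] a ⇒ no successor for Q

aa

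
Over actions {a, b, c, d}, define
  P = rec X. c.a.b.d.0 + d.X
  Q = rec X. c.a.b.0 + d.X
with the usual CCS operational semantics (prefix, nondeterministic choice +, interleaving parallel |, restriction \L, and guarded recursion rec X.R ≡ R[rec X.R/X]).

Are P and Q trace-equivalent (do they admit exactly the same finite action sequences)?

traces(P) ≠ traces(Q) — witness ⟨cabd⟩

Reachable graph of P (5 states):
  s0 = rec X. c.a.b.d.0 + d.X → ··c··> s1, ··d··> s0
  s1 = a.b.d.0 → ··a··> s2
  s2 = b.d.0 → ··b··> s3
  s3 = d.0 → ··d··> s4
  s4 = 0 → ∅
Reachable graph of Q (4 states):
  t0 = rec X. c.a.b.0 + d.X → ··c··> t1, ··d··> t0
  t1 = a.b.0 → ··a··> t2
  t2 = b.0 → ··b··> t3
  t3 = 0 → ∅
Trace ⟨cabd⟩ through P, begin at {s0}:
  step 1 (c): {s1}
  step 2 (a): {s2}
  step 3 (b): {s3}
  step 4 (d): {s4}
  ✓ P
Trace ⟨cabd⟩ through Q, begin at {t0}:
  step 1 (c): {t1}
  step 2 (a): {t2}
  step 3 (b): {t3}
  step 4 (d): ∅  — Q cannot continue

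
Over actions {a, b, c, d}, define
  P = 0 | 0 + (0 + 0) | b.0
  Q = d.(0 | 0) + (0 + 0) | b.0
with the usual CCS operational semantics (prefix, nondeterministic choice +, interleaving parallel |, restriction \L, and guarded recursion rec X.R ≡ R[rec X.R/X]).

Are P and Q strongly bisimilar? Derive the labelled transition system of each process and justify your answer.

LTS(P): 2 reachable states
  s0 = 0 | 0 + (0 + 0) | b.0 has moves —b→ s1
  s1 = (0 + 0) | 0 has moves ∅
LTS(Q): 3 reachable states
  t0 = d.(0 | 0) + (0 + 0) | b.0 has moves —b→ t1, —d→ t2
  t1 = (0 + 0) | 0 has moves ∅
  t2 = 0 | 0 has moves ∅
Bisimilarity quotient blocks:
  B0 = {s0}
  B1 = {s1, t1, t2}
  B2 = {t0}
s0 ∈ B0, t0 ∈ B2 → different blocks

not bisimilar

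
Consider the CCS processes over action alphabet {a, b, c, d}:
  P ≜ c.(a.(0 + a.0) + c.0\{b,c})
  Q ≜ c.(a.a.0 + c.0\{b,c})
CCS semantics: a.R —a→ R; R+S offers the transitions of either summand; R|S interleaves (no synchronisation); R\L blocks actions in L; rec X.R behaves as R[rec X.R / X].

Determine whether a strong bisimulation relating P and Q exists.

YES

P's transition system — 5 states:
  u0 = c.(a.(0 + a.0) + c.0\{b,c}) → ··c··> u1
  u1 = a.(0 + a.0) + c.0\{b,c} → ··a··> u2, ··c··> u3
  u2 = 0 + a.0 → ··a··> u4
  u3 = 0\{b,c} → (no moves)
  u4 = 0 → (no moves)
Q's transition system — 5 states:
  v0 = c.(a.a.0 + c.0\{b,c}) → ··c··> v1
  v1 = a.a.0 + c.0\{b,c} → ··a··> v2, ··c··> v3
  v2 = a.0 → ··a··> v4
  v3 = 0\{b,c} → (no moves)
  v4 = 0 → (no moves)
Coarsest stable partition (strong bisimilarity classes):
  B0 = {u0, v0}
  B1 = {u1, v1}
  B2 = {u3, u4, v3, v4}
  B3 = {u2, v2}
u0 ∈ B0, v0 ∈ B0 → same block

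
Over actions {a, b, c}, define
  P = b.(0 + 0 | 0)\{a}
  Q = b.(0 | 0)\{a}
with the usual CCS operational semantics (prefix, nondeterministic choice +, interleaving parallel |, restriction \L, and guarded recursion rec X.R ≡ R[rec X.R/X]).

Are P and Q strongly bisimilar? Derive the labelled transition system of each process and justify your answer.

YES

Reachable graph of P (2 states):
  u0 = b.(0 + 0 | 0)\{a} ⊢ ··b··> u1
  u1 = (0 + 0 | 0)\{a} ⊢ (no moves)
Reachable graph of Q (2 states):
  v0 = b.(0 | 0)\{a} ⊢ ··b··> v1
  v1 = (0 | 0)\{a} ⊢ (no moves)
Partition-refinement fixed point:
  B0 = {u0, v0}
  B1 = {u1, v1}
u0 ∈ B0, v0 ∈ B0 → same block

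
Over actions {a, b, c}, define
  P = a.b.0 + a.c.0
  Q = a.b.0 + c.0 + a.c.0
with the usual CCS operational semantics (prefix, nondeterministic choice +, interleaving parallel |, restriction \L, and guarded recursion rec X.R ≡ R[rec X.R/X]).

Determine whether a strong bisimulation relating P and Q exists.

NO

Reachable graph of P (4 states):
  u0 = a.b.0 + a.c.0 has moves —a→ u1, —a→ u2
  u1 = b.0 has moves —b→ u3
  u2 = c.0 has moves —c→ u3
  u3 = 0 has moves deadlocked
Reachable graph of Q (4 states):
  v0 = a.b.0 + c.0 + a.c.0 has moves —a→ v1, —a→ v2, —c→ v3
  v1 = b.0 has moves —b→ v3
  v2 = c.0 has moves —c→ v3
  v3 = 0 has moves deadlocked
Bisimilarity quotient blocks:
  B0 = {u0}
  B1 = {u1, v1}
  B2 = {u3, v3}
  B3 = {u2, v2}
  B4 = {v0}
u0 ∈ B0, v0 ∈ B4 → different blocks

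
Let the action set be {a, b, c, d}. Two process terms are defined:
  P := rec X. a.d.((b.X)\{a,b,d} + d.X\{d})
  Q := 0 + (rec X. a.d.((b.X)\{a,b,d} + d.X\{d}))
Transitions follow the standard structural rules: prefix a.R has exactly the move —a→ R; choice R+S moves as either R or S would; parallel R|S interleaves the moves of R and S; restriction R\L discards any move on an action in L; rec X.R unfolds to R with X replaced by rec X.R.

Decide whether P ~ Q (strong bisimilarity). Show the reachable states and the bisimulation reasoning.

bisimilar

P's transition system — 5 states:
  m0 = rec X. a.d.((b.X)\{a,b,d} + d.X\{d}) → ··a··> m1
  m1 = d.((b.(rec X. a.d.((b.X)\{a,b,d} + d.X\{d})))\{a,b,d} + d.(rec X. a.d.((b.X)\{a,b,d} + d.X\{d}))\{d}) → ··d··> m2
  m2 = (b.(rec X. a.d.((b.X)\{a,b,d} + d.X\{d})))\{a,b,d} + d.(rec X. a.d.((b.X)\{a,b,d} + d.X\{d}))\{d} → ··d··> m3
  m3 = (rec X. a.d.((b.X)\{a,b,d} + d.X\{d}))\{d} → ··a··> m4
  m4 = (d.((b.(rec X. a.d.((b.X)\{a,b,d} + d.X\{d})))\{a,b,d} + d.(rec X. a.d.((b.X)\{a,b,d} + d.X\{d}))\{d}))\{d} → (no moves)
Q's transition system — 5 states:
  n0 = 0 + (rec X. a.d.((b.X)\{a,b,d} + d.X\{d})) → ··a··> n1
  n1 = d.((b.(rec X. a.d.((b.X)\{a,b,d} + d.X\{d})))\{a,b,d} + d.(rec X. a.d.((b.X)\{a,b,d} + d.X\{d}))\{d}) → ··d··> n2
  n2 = (b.(rec X. a.d.((b.X)\{a,b,d} + d.X\{d})))\{a,b,d} + d.(rec X. a.d.((b.X)\{a,b,d} + d.X\{d}))\{d} → ··d··> n3
  n3 = (rec X. a.d.((b.X)\{a,b,d} + d.X\{d}))\{d} → ··a··> n4
  n4 = (d.((b.(rec X. a.d.((b.X)\{a,b,d} + d.X\{d})))\{a,b,d} + d.(rec X. a.d.((b.X)\{a,b,d} + d.X\{d}))\{d}))\{d} → (no moves)
Coarsest stable partition (strong bisimilarity classes):
  B0 = {m0, n0}
  B1 = {m1, n1}
  B2 = {m2, n2}
  B3 = {m3, n3}
  B4 = {m4, n4}
m0 ∈ B0, n0 ∈ B0 → same block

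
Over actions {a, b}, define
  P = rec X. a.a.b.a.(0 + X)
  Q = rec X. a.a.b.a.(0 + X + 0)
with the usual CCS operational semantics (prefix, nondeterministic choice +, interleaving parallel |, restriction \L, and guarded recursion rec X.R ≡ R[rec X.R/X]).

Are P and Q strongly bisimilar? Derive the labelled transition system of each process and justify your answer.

P ~ Q

LTS(P): 5 reachable states
  s0 = rec X. a.a.b.a.(0 + X) has moves ··a··> s1
  s1 = a.b.a.(0 + (rec X. a.a.b.a.(0 + X))) has moves ··a··> s2
  s2 = b.a.(0 + (rec X. a.a.b.a.(0 + X))) has moves ··b··> s3
  s3 = a.(0 + (rec X. a.a.b.a.(0 + X))) has moves ··a··> s4
  s4 = 0 + (rec X. a.a.b.a.(0 + X)) has moves ··a··> s1
LTS(Q): 5 reachable states
  t0 = rec X. a.a.b.a.(0 + X + 0) has moves ··a··> t1
  t1 = a.b.a.(0 + (rec X. a.a.b.a.(0 + X + 0)) + 0) has moves ··a··> t2
  t2 = b.a.(0 + (rec X. a.a.b.a.(0 + X + 0)) + 0) has moves ··b··> t3
  t3 = a.(0 + (rec X. a.a.b.a.(0 + X + 0)) + 0) has moves ··a··> t4
  t4 = 0 + (rec X. a.a.b.a.(0 + X + 0)) + 0 has moves ··a··> t1
Bisimilarity quotient blocks:
  B0 = {s0, s4, t0, t4}
  B1 = {s1, t1}
  B2 = {s2, t2}
  B3 = {s3, t3}
s0 ∈ B0, t0 ∈ B0 → same block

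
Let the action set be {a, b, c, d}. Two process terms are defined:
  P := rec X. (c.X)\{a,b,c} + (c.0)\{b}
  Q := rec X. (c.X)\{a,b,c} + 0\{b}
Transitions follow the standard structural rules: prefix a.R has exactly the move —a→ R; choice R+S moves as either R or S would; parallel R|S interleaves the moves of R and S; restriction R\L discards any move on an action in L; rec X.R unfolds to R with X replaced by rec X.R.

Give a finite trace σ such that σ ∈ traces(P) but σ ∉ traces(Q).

Reachable graph of P (2 states):
  u0 = rec X. (c.X)\{a,b,c} + (c.0)\{b} → ··c··> u1
  u1 = 0\{b} → deadlocked
Reachable graph of Q (1 states):
  v0 = rec X. (c.X)\{a,b,c} + 0\{b} → deadlocked
Trace ⟨c⟩ through P, begin at {u0}:
  [1] c ⇒ {u1}
  — P admits the full trace.
Trace ⟨c⟩ through Q, begin at {v0}:
  [1] c ⇒ ∅ (Q stuck)

c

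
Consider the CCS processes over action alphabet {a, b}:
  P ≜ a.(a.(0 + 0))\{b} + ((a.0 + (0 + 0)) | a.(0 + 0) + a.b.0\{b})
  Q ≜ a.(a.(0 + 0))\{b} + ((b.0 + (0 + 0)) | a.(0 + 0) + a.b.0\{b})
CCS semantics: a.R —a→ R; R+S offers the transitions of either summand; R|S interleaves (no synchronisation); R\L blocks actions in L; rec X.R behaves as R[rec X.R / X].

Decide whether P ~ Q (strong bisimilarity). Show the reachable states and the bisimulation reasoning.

P ≁ Q

LTS(P): 8 reachable states
  u0 = a.(a.(0 + 0))\{b} + ((a.0 + (0 + 0)) | a.(0 + 0) + a.b.0\{b}) → ··a··> u1, ··a··> u2, ··a··> u3, ··a··> u4
  u1 = (a.(0 + 0))\{b} → ··a··> u5
  u2 = (a.0 + (0 + 0)) | (0 + 0) → ··a··> u6
  u3 = 0 | a.(0 + 0) → ··a··> u6
  u4 = b.0\{b} → ··b··> u7
  u5 = (0 + 0)\{b} → stopped
  u6 = 0 | (0 + 0) → stopped
  u7 = 0\{b} → stopped
LTS(Q): 8 reachable states
  v0 = a.(a.(0 + 0))\{b} + ((b.0 + (0 + 0)) | a.(0 + 0) + a.b.0\{b}) → ··a··> v1, ··a··> v2, ··a··> v3, ··b··> v4
  v1 = (a.(0 + 0))\{b} → ··a··> v5
  v2 = (b.0 + (0 + 0)) | (0 + 0) → ··b··> v6
  v3 = b.0\{b} → ··b··> v7
  v4 = 0 | a.(0 + 0) → ··a··> v6
  v5 = (0 + 0)\{b} → stopped
  v6 = 0 | (0 + 0) → stopped
  v7 = 0\{b} → stopped
Bisimilarity quotient blocks:
  B0 = {u0}
  B1 = {u4, v2, v3}
  B2 = {u5, u6, u7, v5, v6, v7}
  B3 = {u1, u2, u3, v1, v4}
  B4 = {v0}
u0 ∈ B0, v0 ∈ B4 → different blocks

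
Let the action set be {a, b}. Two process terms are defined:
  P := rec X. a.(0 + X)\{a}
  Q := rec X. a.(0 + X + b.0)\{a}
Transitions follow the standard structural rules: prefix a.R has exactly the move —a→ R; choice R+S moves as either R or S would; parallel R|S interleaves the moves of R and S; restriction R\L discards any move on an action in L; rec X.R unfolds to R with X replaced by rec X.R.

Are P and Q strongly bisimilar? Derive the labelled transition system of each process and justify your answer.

Reachable graph of P (2 states):
  u0 = rec X. a.(0 + X)\{a} | =a=> u1
  u1 = (0 + (rec X. a.(0 + X)\{a}))\{a} | deadlocked
Reachable graph of Q (3 states):
  v0 = rec X. a.(0 + X + b.0)\{a} | =a=> v1
  v1 = (0 + (rec X. a.(0 + X + b.0)\{a}) + b.0)\{a} | =b=> v2
  v2 = 0\{a} | deadlocked
Coarsest stable partition (strong bisimilarity classes):
  B0 = {u0}
  B1 = {u1, v2}
  B2 = {v0}
  B3 = {v1}
u0 ∈ B0, v0 ∈ B2 → different blocks

NO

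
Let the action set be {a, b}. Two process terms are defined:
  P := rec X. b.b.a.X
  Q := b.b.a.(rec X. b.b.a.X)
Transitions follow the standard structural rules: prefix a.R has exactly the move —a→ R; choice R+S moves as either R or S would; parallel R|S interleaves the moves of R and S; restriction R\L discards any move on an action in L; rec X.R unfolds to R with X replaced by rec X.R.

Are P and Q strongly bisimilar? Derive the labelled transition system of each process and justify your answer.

bisimilar

P's transition system — 3 states:
  p0 = rec X. b.b.a.X | =b=> p1
  p1 = b.a.(rec X. b.b.a.X) | =b=> p2
  p2 = a.(rec X. b.b.a.X) | =a=> p0
Q's transition system — 4 states:
  q0 = b.b.a.(rec X. b.b.a.X) | =b=> q1
  q1 = b.a.(rec X. b.b.a.X) | =b=> q2
  q2 = a.(rec X. b.b.a.X) | =a=> q3
  q3 = rec X. b.b.a.X | =b=> q1
Coarsest stable partition (strong bisimilarity classes):
  B0 = {p0, q0, q3}
  B1 = {p1, q1}
  B2 = {p2, q2}
p0 ∈ B0, q0 ∈ B0 → same block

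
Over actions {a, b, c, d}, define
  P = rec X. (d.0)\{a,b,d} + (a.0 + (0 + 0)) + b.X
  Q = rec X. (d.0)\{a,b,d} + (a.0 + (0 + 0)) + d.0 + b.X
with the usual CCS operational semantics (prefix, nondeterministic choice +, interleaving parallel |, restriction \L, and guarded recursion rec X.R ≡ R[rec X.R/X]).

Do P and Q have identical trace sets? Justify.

NO — witness ⟨d⟩

LTS(P): 2 reachable states
  u0 = rec X. (d.0)\{a,b,d} + (a.0 + (0 + 0)) + b.X :: =a=> u1, =b=> u0
  u1 = 0 :: ∅
LTS(Q): 2 reachable states
  v0 = rec X. (d.0)\{a,b,d} + (a.0 + (0 + 0)) + d.0 + b.X :: =a=> v1, =b=> v0, =d=> v1
  v1 = 0 :: ∅
Run σ = ⟨d⟩ on Q: start {v0}
  step 1 (d): {v1}
  ✓ Q
Run σ = ⟨d⟩ on P: start {u0}
  step 1 (d): ∅ (P stuck)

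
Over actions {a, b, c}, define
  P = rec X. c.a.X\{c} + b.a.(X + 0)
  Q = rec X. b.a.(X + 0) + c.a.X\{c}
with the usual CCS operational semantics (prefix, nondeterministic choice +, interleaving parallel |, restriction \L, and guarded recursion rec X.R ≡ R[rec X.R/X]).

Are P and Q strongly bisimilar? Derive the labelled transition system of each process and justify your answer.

YES

Reachable graph of P (7 states):
  m0 = rec X. c.a.X\{c} + b.a.(X + 0) ⊢ =b=> m1, =c=> m2
  m1 = a.((rec X. c.a.X\{c} + b.a.(X + 0)) + 0) ⊢ =a=> m3
  m2 = a.(rec X. c.a.X\{c} + b.a.(X + 0))\{c} ⊢ =a=> m4
  m3 = (rec X. c.a.X\{c} + b.a.(X + 0)) + 0 ⊢ =b=> m1, =c=> m2
  m4 = (rec X. c.a.X\{c} + b.a.(X + 0))\{c} ⊢ =b=> m5
  m5 = (a.((rec X. c.a.X\{c} + b.a.(X + 0)) + 0))\{c} ⊢ =a=> m6
  m6 = ((rec X. c.a.X\{c} + b.a.(X + 0)) + 0)\{c} ⊢ =b=> m5
Reachable graph of Q (7 states):
  n0 = rec X. b.a.(X + 0) + c.a.X\{c} ⊢ =b=> n1, =c=> n2
  n1 = a.((rec X. b.a.(X + 0) + c.a.X\{c}) + 0) ⊢ =a=> n3
  n2 = a.(rec X. b.a.(X + 0) + c.a.X\{c})\{c} ⊢ =a=> n4
  n3 = (rec X. b.a.(X + 0) + c.a.X\{c}) + 0 ⊢ =b=> n1, =c=> n2
  n4 = (rec X. b.a.(X + 0) + c.a.X\{c})\{c} ⊢ =b=> n5
  n5 = (a.((rec X. b.a.(X + 0) + c.a.X\{c}) + 0))\{c} ⊢ =a=> n6
  n6 = ((rec X. b.a.(X + 0) + c.a.X\{c}) + 0)\{c} ⊢ =b=> n5
Partition-refinement fixed point:
  B0 = {m0, m3, n0, n3}
  B1 = {m1, n1}
  B2 = {m2, m5, n2, n5}
  B3 = {m4, m6, n4, n6}
m0 ∈ B0, n0 ∈ B0 → same block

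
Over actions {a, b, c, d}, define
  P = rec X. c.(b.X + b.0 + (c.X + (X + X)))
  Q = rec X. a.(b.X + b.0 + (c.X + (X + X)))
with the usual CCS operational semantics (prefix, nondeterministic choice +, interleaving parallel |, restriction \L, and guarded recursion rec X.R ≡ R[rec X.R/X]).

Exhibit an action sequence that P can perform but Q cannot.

LTS(P): 3 reachable states
  s0 = rec X. c.(b.X + b.0 + (c.X + (X + X))) ⊢ =c=> s1
  s1 = b.(rec X. c.(b.X + b.0 + (c.X + (X + X)))) + b.0 + (c.(rec X. c.(b.X + b.0 + (c.X + (X + X)))) + ((rec X. c.(b.X + b.0 + (c.X + (X + X)))) + (rec X. c.(b.X + b.0 + (c.X + (X + X)))))) ⊢ =b=> s0, =b=> s2, =c=> s0, =c=> s1
  s2 = 0 ⊢ ∅
LTS(Q): 3 reachable states
  t0 = rec X. a.(b.X + b.0 + (c.X + (X + X))) ⊢ =a=> t1
  t1 = b.(rec X. a.(b.X + b.0 + (c.X + (X + X)))) + b.0 + (c.(rec X. a.(b.X + b.0 + (c.X + (X + X)))) + ((rec X. a.(b.X + b.0 + (c.X + (X + X)))) + (rec X. a.(b.X + b.0 + (c.X + (X + X)))))) ⊢ =a=> t1, =b=> t0, =b=> t2, =c=> t0
  t2 = 0 ⊢ ∅
Executing c from P (initial set {s0}):
  step 1 (c): {s1}
  P completes σ.
Executing c from Q (initial set {t0}):
  step 1 (c): ∅  — Q cannot continue

c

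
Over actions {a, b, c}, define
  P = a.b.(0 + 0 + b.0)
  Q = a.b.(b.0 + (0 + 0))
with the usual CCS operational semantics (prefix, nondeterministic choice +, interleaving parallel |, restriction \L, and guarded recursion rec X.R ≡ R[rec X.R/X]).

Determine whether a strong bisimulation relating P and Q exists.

Reachable graph of P (4 states):
  u0 = a.b.(0 + 0 + b.0) → =a=> u1
  u1 = b.(0 + 0 + b.0) → =b=> u2
  u2 = 0 + 0 + b.0 → =b=> u3
  u3 = 0 → ∅
Reachable graph of Q (4 states):
  v0 = a.b.(b.0 + (0 + 0)) → =a=> v1
  v1 = b.(b.0 + (0 + 0)) → =b=> v2
  v2 = b.0 + (0 + 0) → =b=> v3
  v3 = 0 → ∅
Coarsest stable partition (strong bisimilarity classes):
  B0 = {u0, v0}
  B1 = {u1, v1}
  B2 = {u2, v2}
  B3 = {u3, v3}
u0 ∈ B0, v0 ∈ B0 → same block

YES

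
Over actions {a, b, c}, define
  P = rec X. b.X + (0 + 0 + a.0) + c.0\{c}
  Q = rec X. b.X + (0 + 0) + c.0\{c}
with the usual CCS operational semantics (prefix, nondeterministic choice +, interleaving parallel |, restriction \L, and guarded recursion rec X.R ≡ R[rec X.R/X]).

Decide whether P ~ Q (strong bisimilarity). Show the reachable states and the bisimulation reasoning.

P's transition system — 3 states:
  u0 = rec X. b.X + (0 + 0 + a.0) + c.0\{c} | ··a··> u1, ··b··> u0, ··c··> u2
  u1 = 0 | deadlocked
  u2 = 0\{c} | deadlocked
Q's transition system — 2 states:
  v0 = rec X. b.X + (0 + 0) + c.0\{c} | ··b··> v0, ··c··> v1
  v1 = 0\{c} | deadlocked
Bisimilarity quotient blocks:
  B0 = {u0}
  B1 = {u1, u2, v1}
  B2 = {v0}
u0 ∈ B0, v0 ∈ B2 → different blocks

P ≁ Q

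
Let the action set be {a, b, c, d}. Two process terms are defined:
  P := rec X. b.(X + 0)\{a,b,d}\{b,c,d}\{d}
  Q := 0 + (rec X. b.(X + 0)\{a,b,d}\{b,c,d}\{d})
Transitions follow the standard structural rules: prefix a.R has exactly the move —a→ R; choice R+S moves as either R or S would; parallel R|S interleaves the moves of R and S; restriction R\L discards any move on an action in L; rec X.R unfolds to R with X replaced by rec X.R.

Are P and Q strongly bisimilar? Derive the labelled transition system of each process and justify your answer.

bisimilar

Reachable graph of P (2 states):
  m0 = rec X. b.(X + 0)\{a,b,d}\{b,c,d}\{d} | =b=> m1
  m1 = ((rec X. b.(X + 0)\{a,b,d}\{b,c,d}\{d}) + 0)\{a,b,d}\{b,c,d}\{d} | (no moves)
Reachable graph of Q (2 states):
  n0 = 0 + (rec X. b.(X + 0)\{a,b,d}\{b,c,d}\{d}) | =b=> n1
  n1 = ((rec X. b.(X + 0)\{a,b,d}\{b,c,d}\{d}) + 0)\{a,b,d}\{b,c,d}\{d} | (no moves)
Partition-refinement fixed point:
  B0 = {m0, n0}
  B1 = {m1, n1}
m0 ∈ B0, n0 ∈ B0 → same block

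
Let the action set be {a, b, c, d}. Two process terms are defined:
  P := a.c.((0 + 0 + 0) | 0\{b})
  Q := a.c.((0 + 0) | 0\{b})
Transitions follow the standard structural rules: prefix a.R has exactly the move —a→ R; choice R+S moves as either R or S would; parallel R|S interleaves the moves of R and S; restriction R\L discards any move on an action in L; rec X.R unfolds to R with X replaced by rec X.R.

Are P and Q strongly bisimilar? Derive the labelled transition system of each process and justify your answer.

P's transition system — 3 states:
  s0 = a.c.((0 + 0 + 0) | 0\{b}) has moves =a=> s1
  s1 = c.((0 + 0 + 0) | 0\{b}) has moves =c=> s2
  s2 = (0 + 0 + 0) | 0\{b} has moves deadlocked
Q's transition system — 3 states:
  t0 = a.c.((0 + 0) | 0\{b}) has moves =a=> t1
  t1 = c.((0 + 0) | 0\{b}) has moves =c=> t2
  t2 = (0 + 0) | 0\{b} has moves deadlocked
Partition-refinement fixed point:
  B0 = {s0, t0}
  B1 = {s1, t1}
  B2 = {s2, t2}
s0 ∈ B0, t0 ∈ B0 → same block

bisimilar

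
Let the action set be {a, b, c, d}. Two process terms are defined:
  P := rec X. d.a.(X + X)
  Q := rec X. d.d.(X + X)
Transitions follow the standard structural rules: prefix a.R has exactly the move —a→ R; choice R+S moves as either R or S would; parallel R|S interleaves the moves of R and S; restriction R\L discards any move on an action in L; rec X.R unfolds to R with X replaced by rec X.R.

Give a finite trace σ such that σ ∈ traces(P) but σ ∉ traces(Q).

P's transition system — 3 states:
  u0 = rec X. d.a.(X + X) → =d=> u1
  u1 = a.((rec X. d.a.(X + X)) + (rec X. d.a.(X + X))) → =a=> u2
  u2 = (rec X. d.a.(X + X)) + (rec X. d.a.(X + X)) → =d=> u1
Q's transition system — 3 states:
  v0 = rec X. d.d.(X + X) → =d=> v1
  v1 = d.((rec X. d.d.(X + X)) + (rec X. d.d.(X + X))) → =d=> v2
  v2 = (rec X. d.d.(X + X)) + (rec X. d.d.(X + X)) → =d=> v1
Executing da from P (initial set {u0}):
  step 1 (d): {u1}
  step 2 (a): {u2}
  ✓ P
Executing da from Q (initial set {v0}):
  step 1 (d): {v1}
  step 2 (a): ∅ (Q stuck)

da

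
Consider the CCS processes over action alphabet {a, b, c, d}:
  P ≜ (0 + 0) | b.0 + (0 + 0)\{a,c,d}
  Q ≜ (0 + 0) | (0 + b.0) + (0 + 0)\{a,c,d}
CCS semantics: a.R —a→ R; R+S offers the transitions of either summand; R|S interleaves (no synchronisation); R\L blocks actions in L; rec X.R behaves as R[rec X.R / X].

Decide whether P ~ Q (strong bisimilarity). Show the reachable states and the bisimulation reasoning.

bisimilar

LTS(P): 2 reachable states
  p0 = (0 + 0) | b.0 + (0 + 0)\{a,c,d} has moves --b--▸ p1
  p1 = (0 + 0) | 0 has moves ∅
LTS(Q): 2 reachable states
  q0 = (0 + 0) | (0 + b.0) + (0 + 0)\{a,c,d} has moves --b--▸ q1
  q1 = (0 + 0) | 0 has moves ∅
Bisimilarity quotient blocks:
  B0 = {p0, q0}
  B1 = {p1, q1}
p0 ∈ B0, q0 ∈ B0 → same block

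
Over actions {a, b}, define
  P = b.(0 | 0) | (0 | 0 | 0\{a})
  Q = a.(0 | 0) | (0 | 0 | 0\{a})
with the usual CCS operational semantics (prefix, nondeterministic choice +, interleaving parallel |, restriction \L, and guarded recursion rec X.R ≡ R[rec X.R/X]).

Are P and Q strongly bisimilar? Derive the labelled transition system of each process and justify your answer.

P's transition system — 2 states:
  p0 = b.(0 | 0) | (0 | 0 | 0\{a}) ⊢ —b→ p1
  p1 = 0 | 0 | (0 | 0 | 0\{a}) ⊢ ∅
Q's transition system — 2 states:
  q0 = a.(0 | 0) | (0 | 0 | 0\{a}) ⊢ —a→ q1
  q1 = 0 | 0 | (0 | 0 | 0\{a}) ⊢ ∅
Bisimilarity quotient blocks:
  B0 = {p0}
  B1 = {p1, q1}
  B2 = {q0}
p0 ∈ B0, q0 ∈ B2 → different blocks

not bisimilar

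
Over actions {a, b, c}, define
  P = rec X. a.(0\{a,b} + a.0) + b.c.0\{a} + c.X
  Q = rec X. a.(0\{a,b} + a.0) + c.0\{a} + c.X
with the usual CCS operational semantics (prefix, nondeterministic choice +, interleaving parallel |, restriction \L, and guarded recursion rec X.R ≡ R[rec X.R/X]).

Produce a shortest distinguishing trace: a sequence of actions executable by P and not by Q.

b

P's transition system — 5 states:
  u0 = rec X. a.(0\{a,b} + a.0) + b.c.0\{a} + c.X has moves --a--▸ u1, --b--▸ u2, --c--▸ u0
  u1 = 0\{a,b} + a.0 has moves --a--▸ u3
  u2 = c.0\{a} has moves --c--▸ u4
  u3 = 0 has moves deadlocked
  u4 = 0\{a} has moves deadlocked
Q's transition system — 4 states:
  v0 = rec X. a.(0\{a,b} + a.0) + c.0\{a} + c.X has moves --a--▸ v1, --c--▸ v0, --c--▸ v2
  v1 = 0\{a,b} + a.0 has moves --a--▸ v3
  v2 = 0\{a} has moves deadlocked
  v3 = 0 has moves deadlocked
Run σ = ⟨b⟩ on P: start {u0}
  [1] b ⇒ {u2}
  ✓ P
Run σ = ⟨b⟩ on Q: start {v0}
  [1] b ⇒ no successor for Q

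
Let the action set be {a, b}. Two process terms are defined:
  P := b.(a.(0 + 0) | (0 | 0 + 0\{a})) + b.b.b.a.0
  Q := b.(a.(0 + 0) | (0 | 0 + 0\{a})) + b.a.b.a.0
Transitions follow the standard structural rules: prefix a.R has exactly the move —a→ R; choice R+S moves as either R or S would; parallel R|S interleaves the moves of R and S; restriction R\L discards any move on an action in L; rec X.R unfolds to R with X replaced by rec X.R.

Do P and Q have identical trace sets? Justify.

trace-distinct — witness ⟨bb⟩

Reachable graph of P (7 states):
  p0 = b.(a.(0 + 0) | (0 | 0 + 0\{a})) + b.b.b.a.0 ⊢ -b-> p1, -b-> p2
  p1 = a.(0 + 0) | (0 | 0 + 0\{a}) ⊢ -a-> p3
  p2 = b.b.a.0 ⊢ -b-> p4
  p3 = (0 + 0) | (0 | 0 + 0\{a}) ⊢ deadlocked
  p4 = b.a.0 ⊢ -b-> p5
  p5 = a.0 ⊢ -a-> p6
  p6 = 0 ⊢ deadlocked
Reachable graph of Q (7 states):
  q0 = b.(a.(0 + 0) | (0 | 0 + 0\{a})) + b.a.b.a.0 ⊢ -b-> q1, -b-> q2
  q1 = a.(0 + 0) | (0 | 0 + 0\{a}) ⊢ -a-> q3
  q2 = a.b.a.0 ⊢ -a-> q4
  q3 = (0 + 0) | (0 | 0 + 0\{a}) ⊢ deadlocked
  q4 = b.a.0 ⊢ -b-> q5
  q5 = a.0 ⊢ -a-> q6
  q6 = 0 ⊢ deadlocked
Trace ⟨bb⟩ through P, begin at {p0}:
  [1] b ⇒ {p1, p2}
  [2] b ⇒ {p4}
  ✓ P
Trace ⟨bb⟩ through Q, begin at {q0}:
  [1] b ⇒ {q1, q2}
  [2] b ⇒ ∅  — Q cannot continue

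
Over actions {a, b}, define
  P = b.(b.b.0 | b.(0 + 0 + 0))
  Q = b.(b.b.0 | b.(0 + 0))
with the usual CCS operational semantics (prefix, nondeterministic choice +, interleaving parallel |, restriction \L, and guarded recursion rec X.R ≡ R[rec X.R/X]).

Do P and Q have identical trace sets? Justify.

YES

LTS(P): 7 reachable states
  m0 = b.(b.b.0 | b.(0 + 0 + 0)) → --b--▸ m1
  m1 = b.b.0 | b.(0 + 0 + 0) → --b--▸ m2, --b--▸ m3
  m2 = b.0 | b.(0 + 0 + 0) → --b--▸ m4, --b--▸ m5
  m3 = b.b.0 | (0 + 0 + 0) → --b--▸ m5
  m4 = 0 | b.(0 + 0 + 0) → --b--▸ m6
  m5 = b.0 | (0 + 0 + 0) → --b--▸ m6
  m6 = 0 | (0 + 0 + 0) → (no moves)
LTS(Q): 7 reachable states
  n0 = b.(b.b.0 | b.(0 + 0)) → --b--▸ n1
  n1 = b.b.0 | b.(0 + 0) → --b--▸ n2, --b--▸ n3
  n2 = b.0 | b.(0 + 0) → --b--▸ n4, --b--▸ n5
  n3 = b.b.0 | (0 + 0) → --b--▸ n5
  n4 = 0 | b.(0 + 0) → --b--▸ n6
  n5 = b.0 | (0 + 0) → --b--▸ n6
  n6 = 0 | (0 + 0) → (no moves)
Coarsest stable partition (strong bisimilarity classes):
  B0 = {m0, n0}
  B1 = {m1, n1}
  B2 = {m2, m3, n2, n3}
  B3 = {m4, m5, n4, n5}
  B4 = {m6, n6}
m0 ∈ B0, n0 ∈ B0 → same block
Bisimilar ⇒ trace-equivalent.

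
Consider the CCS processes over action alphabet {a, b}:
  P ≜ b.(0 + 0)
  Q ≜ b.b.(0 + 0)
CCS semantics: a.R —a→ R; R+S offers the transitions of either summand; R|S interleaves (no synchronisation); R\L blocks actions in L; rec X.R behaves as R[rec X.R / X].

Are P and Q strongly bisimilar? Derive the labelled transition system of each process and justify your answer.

Reachable graph of P (2 states):
  u0 = b.(0 + 0) has moves =b=> u1
  u1 = 0 + 0 has moves ∅
Reachable graph of Q (3 states):
  v0 = b.b.(0 + 0) has moves =b=> v1
  v1 = b.(0 + 0) has moves =b=> v2
  v2 = 0 + 0 has moves ∅
Partition-refinement fixed point:
  B0 = {u0, v1}
  B1 = {u1, v2}
  B2 = {v0}
u0 ∈ B0, v0 ∈ B2 → different blocks

not bisimilar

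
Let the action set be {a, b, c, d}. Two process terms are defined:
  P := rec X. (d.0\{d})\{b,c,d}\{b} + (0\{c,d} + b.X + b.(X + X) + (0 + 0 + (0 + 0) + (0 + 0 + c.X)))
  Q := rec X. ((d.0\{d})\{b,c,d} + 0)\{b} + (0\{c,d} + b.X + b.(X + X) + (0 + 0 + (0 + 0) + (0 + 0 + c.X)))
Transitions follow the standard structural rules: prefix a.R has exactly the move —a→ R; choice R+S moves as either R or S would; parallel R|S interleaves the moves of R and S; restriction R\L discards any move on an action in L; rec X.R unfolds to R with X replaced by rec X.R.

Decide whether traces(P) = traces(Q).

traces(P) = traces(Q)

P's transition system — 2 states:
  u0 = rec X. (d.0\{d})\{b,c,d}\{b} + (0\{c,d} + b.X + b.(X + X) + (0 + 0 + (0 + 0) + (0 + 0 + c.X))) :: =b=> u0, =b=> u1, =c=> u0
  u1 = (rec X. (d.0\{d})\{b,c,d}\{b} + (0\{c,d} + b.X + b.(X + X) + (0 + 0 + (0 + 0) + (0 + 0 + c.X)))) + (rec X. (d.0\{d})\{b,c,d}\{b} + (0\{c,d} + b.X + b.(X + X) + (0 + 0 + (0 + 0) + (0 + 0 + c.X)))) :: =b=> u0, =b=> u1, =c=> u0
Q's transition system — 2 states:
  v0 = rec X. ((d.0\{d})\{b,c,d} + 0)\{b} + (0\{c,d} + b.X + b.(X + X) + (0 + 0 + (0 + 0) + (0 + 0 + c.X))) :: =b=> v0, =b=> v1, =c=> v0
  v1 = (rec X. ((d.0\{d})\{b,c,d} + 0)\{b} + (0\{c,d} + b.X + b.(X + X) + (0 + 0 + (0 + 0) + (0 + 0 + c.X)))) + (rec X. ((d.0\{d})\{b,c,d} + 0)\{b} + (0\{c,d} + b.X + b.(X + X) + (0 + 0 + (0 + 0) + (0 + 0 + c.X)))) :: =b=> v0, =b=> v1, =c=> v0
Partition-refinement fixed point:
  B0 = {u0, u1, v0, v1}
u0 ∈ B0, v0 ∈ B0 → same block
Bisimilar ⇒ trace-equivalent.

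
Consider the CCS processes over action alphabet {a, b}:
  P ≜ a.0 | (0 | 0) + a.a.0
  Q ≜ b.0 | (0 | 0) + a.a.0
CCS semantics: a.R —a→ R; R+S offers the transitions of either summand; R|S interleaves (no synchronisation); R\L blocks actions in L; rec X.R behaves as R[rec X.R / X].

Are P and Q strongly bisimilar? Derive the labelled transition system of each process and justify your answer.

not bisimilar

Reachable graph of P (4 states):
  s0 = a.0 | (0 | 0) + a.a.0 ⊢ ··a··> s1, ··a··> s2
  s1 = 0 | (0 | 0) ⊢ stopped
  s2 = a.0 ⊢ ··a··> s3
  s3 = 0 ⊢ stopped
Reachable graph of Q (4 states):
  t0 = b.0 | (0 | 0) + a.a.0 ⊢ ··a··> t1, ··b··> t2
  t1 = a.0 ⊢ ··a··> t3
  t2 = 0 | (0 | 0) ⊢ stopped
  t3 = 0 ⊢ stopped
Coarsest stable partition (strong bisimilarity classes):
  B0 = {s0}
  B1 = {s1, s3, t2, t3}
  B2 = {s2, t1}
  B3 = {t0}
s0 ∈ B0, t0 ∈ B3 → different blocks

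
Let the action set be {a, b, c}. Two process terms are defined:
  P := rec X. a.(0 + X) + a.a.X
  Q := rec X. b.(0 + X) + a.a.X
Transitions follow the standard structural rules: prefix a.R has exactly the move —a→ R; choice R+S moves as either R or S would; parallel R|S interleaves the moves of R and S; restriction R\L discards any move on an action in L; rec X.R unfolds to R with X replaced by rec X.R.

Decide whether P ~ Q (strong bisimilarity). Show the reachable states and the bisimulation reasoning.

Reachable graph of P (3 states):
  s0 = rec X. a.(0 + X) + a.a.X → =a=> s1, =a=> s2
  s1 = 0 + (rec X. a.(0 + X) + a.a.X) → =a=> s1, =a=> s2
  s2 = a.(rec X. a.(0 + X) + a.a.X) → =a=> s0
Reachable graph of Q (3 states):
  t0 = rec X. b.(0 + X) + a.a.X → =a=> t1, =b=> t2
  t1 = a.(rec X. b.(0 + X) + a.a.X) → =a=> t0
  t2 = 0 + (rec X. b.(0 + X) + a.a.X) → =a=> t1, =b=> t2
Bisimilarity quotient blocks:
  B0 = {s0, s1, s2}
  B1 = {t0, t2}
  B2 = {t1}
s0 ∈ B0, t0 ∈ B1 → different blocks

not bisimilar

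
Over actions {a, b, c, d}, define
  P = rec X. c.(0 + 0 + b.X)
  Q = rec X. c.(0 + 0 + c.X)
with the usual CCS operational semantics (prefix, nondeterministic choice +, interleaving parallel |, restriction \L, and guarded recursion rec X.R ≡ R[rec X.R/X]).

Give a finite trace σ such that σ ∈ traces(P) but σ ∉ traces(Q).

cb

P's transition system — 2 states:
  s0 = rec X. c.(0 + 0 + b.X) ⊢ -c-> s1
  s1 = 0 + 0 + b.(rec X. c.(0 + 0 + b.X)) ⊢ -b-> s0
Q's transition system — 2 states:
  t0 = rec X. c.(0 + 0 + c.X) ⊢ -c-> t1
  t1 = 0 + 0 + c.(rec X. c.(0 + 0 + c.X)) ⊢ -c-> t0
Trace ⟨cb⟩ through P, begin at {s0}:
  step 1 (c): {s1}
  step 2 (b): {s0}
  — P admits the full trace.
Trace ⟨cb⟩ through Q, begin at {t0}:
  step 1 (c): {t1}
  step 2 (b): no successor for Q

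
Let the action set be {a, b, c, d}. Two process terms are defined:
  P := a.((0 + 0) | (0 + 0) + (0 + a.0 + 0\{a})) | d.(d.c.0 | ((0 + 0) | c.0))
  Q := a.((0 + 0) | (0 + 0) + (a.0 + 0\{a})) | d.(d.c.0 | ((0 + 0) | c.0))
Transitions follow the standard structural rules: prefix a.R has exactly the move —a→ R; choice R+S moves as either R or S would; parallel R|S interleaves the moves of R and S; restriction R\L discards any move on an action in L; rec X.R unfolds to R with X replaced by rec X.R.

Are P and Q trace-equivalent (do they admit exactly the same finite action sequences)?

P's transition system — 21 states:
  s0 = a.((0 + 0) | (0 + 0) + (0 + a.0 + 0\{a})) | d.(d.c.0 | ((0 + 0) | c.0)) | =a=> s1, =d=> s2
  s1 = ((0 + 0) | (0 + 0) + (0 + a.0 + 0\{a})) | d.(d.c.0 | ((0 + 0) | c.0)) | =a=> s3, =d=> s4
  s2 = a.((0 + 0) | (0 + 0) + (0 + a.0 + 0\{a})) | (d.c.0 | ((0 + 0) | c.0)) | =a=> s4, =c=> s5, =d=> s6
  s3 = 0 | d.(d.c.0 | ((0 + 0) | c.0)) | =d=> s7
  s4 = ((0 + 0) | (0 + 0) + (0 + a.0 + 0\{a})) | (d.c.0 | ((0 + 0) | c.0)) | =a=> s7, =c=> s8, =d=> s9
  s5 = a.((0 + 0) | (0 + 0) + (0 + a.0 + 0\{a})) | (d.c.0 | ((0 + 0) | 0)) | =a=> s8, =d=> s10
  s6 = a.((0 + 0) | (0 + 0) + (0 + a.0 + 0\{a})) | (c.0 | ((0 + 0) | c.0)) | =a=> s9, =c=> s10, =c=> s11
  s7 = 0 | (d.c.0 | ((0 + 0) | c.0)) | =c=> s12, =d=> s13
  s8 = ((0 + 0) | (0 + 0) + (0 + a.0 + 0\{a})) | (d.c.0 | ((0 + 0) | 0)) | =a=> s12, =d=> s14
  s9 = ((0 + 0) | (0 + 0) + (0 + a.0 + 0\{a})) | (c.0 | ((0 + 0) | c.0)) | =a=> s13, =c=> s14, =c=> s15
  s10 = a.((0 + 0) | (0 + 0) + (0 + a.0 + 0\{a})) | (c.0 | ((0 + 0) | 0)) | =a=> s14, =c=> s16
  s11 = a.((0 + 0) | (0 + 0) + (0 + a.0 + 0\{a})) | (0 | ((0 + 0) | c.0)) | =a=> s15, =c=> s16
  s12 = 0 | (d.c.0 | ((0 + 0) | 0)) | =d=> s17
  s13 = 0 | (c.0 | ((0 + 0) | c.0)) | =c=> s17, =c=> s18
  s14 = ((0 + 0) | (0 + 0) + (0 + a.0 + 0\{a})) | (c.0 | ((0 + 0) | 0)) | =a=> s17, =c=> s19
  s15 = ((0 + 0) | (0 + 0) + (0 + a.0 + 0\{a})) | (0 | ((0 + 0) | c.0)) | =a=> s18, =c=> s19
  s16 = a.((0 + 0) | (0 + 0) + (0 + a.0 + 0\{a})) | (0 | ((0 + 0) | 0)) | =a=> s19
  s17 = 0 | (c.0 | ((0 + 0) | 0)) | =c=> s20
  s18 = 0 | (0 | ((0 + 0) | c.0)) | =c=> s20
  s19 = ((0 + 0) | (0 + 0) + (0 + a.0 + 0\{a})) | (0 | ((0 + 0) | 0)) | =a=> s20
  s20 = 0 | (0 | ((0 + 0) | 0)) | (no moves)
Q's transition system — 21 states:
  t0 = a.((0 + 0) | (0 + 0) + (a.0 + 0\{a})) | d.(d.c.0 | ((0 + 0) | c.0)) | =a=> t1, =d=> t2
  t1 = ((0 + 0) | (0 + 0) + (a.0 + 0\{a})) | d.(d.c.0 | ((0 + 0) | c.0)) | =a=> t3, =d=> t4
  t2 = a.((0 + 0) | (0 + 0) + (a.0 + 0\{a})) | (d.c.0 | ((0 + 0) | c.0)) | =a=> t4, =c=> t5, =d=> t6
  t3 = 0 | d.(d.c.0 | ((0 + 0) | c.0)) | =d=> t7
  t4 = ((0 + 0) | (0 + 0) + (a.0 + 0\{a})) | (d.c.0 | ((0 + 0) | c.0)) | =a=> t7, =c=> t8, =d=> t9
  t5 = a.((0 + 0) | (0 + 0) + (a.0 + 0\{a})) | (d.c.0 | ((0 + 0) | 0)) | =a=> t8, =d=> t10
  t6 = a.((0 + 0) | (0 + 0) + (a.0 + 0\{a})) | (c.0 | ((0 + 0) | c.0)) | =a=> t9, =c=> t10, =c=> t11
  t7 = 0 | (d.c.0 | ((0 + 0) | c.0)) | =c=> t12, =d=> t13
  t8 = ((0 + 0) | (0 + 0) + (a.0 + 0\{a})) | (d.c.0 | ((0 + 0) | 0)) | =a=> t12, =d=> t14
  t9 = ((0 + 0) | (0 + 0) + (a.0 + 0\{a})) | (c.0 | ((0 + 0) | c.0)) | =a=> t13, =c=> t14, =c=> t15
  t10 = a.((0 + 0) | (0 + 0) + (a.0 + 0\{a})) | (c.0 | ((0 + 0) | 0)) | =a=> t14, =c=> t16
  t11 = a.((0 + 0) | (0 + 0) + (a.0 + 0\{a})) | (0 | ((0 + 0) | c.0)) | =a=> t15, =c=> t16
  t12 = 0 | (d.c.0 | ((0 + 0) | 0)) | =d=> t17
  t13 = 0 | (c.0 | ((0 + 0) | c.0)) | =c=> t17, =c=> t18
  t14 = ((0 + 0) | (0 + 0) + (a.0 + 0\{a})) | (c.0 | ((0 + 0) | 0)) | =a=> t17, =c=> t19
  t15 = ((0 + 0) | (0 + 0) + (a.0 + 0\{a})) | (0 | ((0 + 0) | c.0)) | =a=> t18, =c=> t19
  t16 = a.((0 + 0) | (0 + 0) + (a.0 + 0\{a})) | (0 | ((0 + 0) | 0)) | =a=> t19
  t17 = 0 | (c.0 | ((0 + 0) | 0)) | =c=> t20
  t18 = 0 | (0 | ((0 + 0) | c.0)) | =c=> t20
  t19 = ((0 + 0) | (0 + 0) + (a.0 + 0\{a})) | (0 | ((0 + 0) | 0)) | =a=> t20
  t20 = 0 | (0 | ((0 + 0) | 0)) | (no moves)
Partition-refinement fixed point:
  B0 = {s0, t0}
  B1 = {s2, t2}
  B2 = {s5, t5}
  B3 = {s8, t8}
  B4 = {s14, s15, t14, t15}
  B5 = {s17, s18, t17, t18}
  B6 = {s20, t20}
  B7 = {s19, t19}
  B8 = {s12, t12}
  B9 = {s10, s11, t10, t11}
  B10 = {s16, t16}
  B11 = {s4, t4}
  B12 = {s9, t9}
  B13 = {s13, t13}
  B14 = {s7, t7}
  B15 = {s6, t6}
  B16 = {s1, t1}
  B17 = {s3, t3}
s0 ∈ B0, t0 ∈ B0 → same block
Bisimilar ⇒ trace-equivalent.

traces(P) = traces(Q)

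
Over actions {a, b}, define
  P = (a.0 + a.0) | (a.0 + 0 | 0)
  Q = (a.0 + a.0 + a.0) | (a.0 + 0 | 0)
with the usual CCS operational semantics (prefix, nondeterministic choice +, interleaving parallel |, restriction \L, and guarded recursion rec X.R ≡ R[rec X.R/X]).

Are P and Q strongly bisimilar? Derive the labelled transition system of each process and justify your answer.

YES

Reachable graph of P (4 states):
  m0 = (a.0 + a.0) | (a.0 + 0 | 0) ⊢ -a-> m1, -a-> m2
  m1 = (a.0 + a.0) | 0 ⊢ -a-> m3
  m2 = 0 | (a.0 + 0 | 0) ⊢ -a-> m3
  m3 = 0 | 0 ⊢ deadlocked
Reachable graph of Q (4 states):
  n0 = (a.0 + a.0 + a.0) | (a.0 + 0 | 0) ⊢ -a-> n1, -a-> n2
  n1 = (a.0 + a.0 + a.0) | 0 ⊢ -a-> n3
  n2 = 0 | (a.0 + 0 | 0) ⊢ -a-> n3
  n3 = 0 | 0 ⊢ deadlocked
Bisimilarity quotient blocks:
  B0 = {m0, n0}
  B1 = {m1, m2, n1, n2}
  B2 = {m3, n3}
m0 ∈ B0, n0 ∈ B0 → same block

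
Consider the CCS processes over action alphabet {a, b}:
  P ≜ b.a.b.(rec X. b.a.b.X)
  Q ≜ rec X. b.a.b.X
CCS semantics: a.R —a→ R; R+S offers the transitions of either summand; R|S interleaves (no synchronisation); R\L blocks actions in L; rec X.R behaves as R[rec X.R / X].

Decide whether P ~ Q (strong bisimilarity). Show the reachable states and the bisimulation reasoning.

bisimilar

P's transition system — 4 states:
  s0 = b.a.b.(rec X. b.a.b.X) has moves —b→ s1
  s1 = a.b.(rec X. b.a.b.X) has moves —a→ s2
  s2 = b.(rec X. b.a.b.X) has moves —b→ s3
  s3 = rec X. b.a.b.X has moves —b→ s1
Q's transition system — 3 states:
  t0 = rec X. b.a.b.X has moves —b→ t1
  t1 = a.b.(rec X. b.a.b.X) has moves —a→ t2
  t2 = b.(rec X. b.a.b.X) has moves —b→ t0
Coarsest stable partition (strong bisimilarity classes):
  B0 = {s0, s3, t0}
  B1 = {s1, t1}
  B2 = {s2, t2}
s0 ∈ B0, t0 ∈ B0 → same block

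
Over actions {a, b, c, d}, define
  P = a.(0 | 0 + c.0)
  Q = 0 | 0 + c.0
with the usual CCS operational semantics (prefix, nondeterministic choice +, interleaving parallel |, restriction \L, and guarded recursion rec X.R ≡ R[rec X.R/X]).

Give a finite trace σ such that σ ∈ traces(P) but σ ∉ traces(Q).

a

Reachable graph of P (3 states):
  u0 = a.(0 | 0 + c.0) has moves =a=> u1
  u1 = 0 | 0 + c.0 has moves =c=> u2
  u2 = 0 has moves deadlocked
Reachable graph of Q (2 states):
  v0 = 0 | 0 + c.0 has moves =c=> v1
  v1 = 0 has moves deadlocked
Executing a from P (initial set {u0}):
  step 1 (a): {u1}
  ✓ P
Executing a from Q (initial set {v0}):
  step 1 (a): no successor for Q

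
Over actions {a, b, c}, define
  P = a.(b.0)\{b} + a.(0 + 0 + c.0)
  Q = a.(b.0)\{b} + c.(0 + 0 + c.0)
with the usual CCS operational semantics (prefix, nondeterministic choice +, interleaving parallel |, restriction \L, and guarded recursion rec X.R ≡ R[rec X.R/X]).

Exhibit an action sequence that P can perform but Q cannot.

P's transition system — 4 states:
  p0 = a.(b.0)\{b} + a.(0 + 0 + c.0) has moves =a=> p1, =a=> p2
  p1 = (b.0)\{b} has moves stopped
  p2 = 0 + 0 + c.0 has moves =c=> p3
  p3 = 0 has moves stopped
Q's transition system — 4 states:
  q0 = a.(b.0)\{b} + c.(0 + 0 + c.0) has moves =a=> q1, =c=> q2
  q1 = (b.0)\{b} has moves stopped
  q2 = 0 + 0 + c.0 has moves =c=> q3
  q3 = 0 has moves stopped
Executing ac from P (initial set {p0}):
  step 1 (a): {p1, p2}
  step 2 (c): {p3}
  P completes σ.
Executing ac from Q (initial set {q0}):
  step 1 (a): {q1}
  step 2 (c): ∅ (Q stuck)

ac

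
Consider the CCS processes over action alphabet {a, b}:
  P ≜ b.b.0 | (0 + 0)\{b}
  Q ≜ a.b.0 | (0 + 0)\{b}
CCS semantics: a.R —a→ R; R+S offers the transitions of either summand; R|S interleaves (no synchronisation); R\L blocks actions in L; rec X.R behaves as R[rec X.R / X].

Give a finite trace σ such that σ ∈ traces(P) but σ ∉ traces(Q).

P's transition system — 3 states:
  u0 = b.b.0 | (0 + 0)\{b} ⊢ —b→ u1
  u1 = b.0 | (0 + 0)\{b} ⊢ —b→ u2
  u2 = 0 | (0 + 0)\{b} ⊢ ∅
Q's transition system — 3 states:
  v0 = a.b.0 | (0 + 0)\{b} ⊢ —a→ v1
  v1 = b.0 | (0 + 0)\{b} ⊢ —b→ v2
  v2 = 0 | (0 + 0)\{b} ⊢ ∅
Executing b from P (initial set {u0}):
  after b @ step 1: {u1}
  — P admits the full trace.
Executing b from Q (initial set {v0}):
  after b @ step 1: no successor for Q

b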